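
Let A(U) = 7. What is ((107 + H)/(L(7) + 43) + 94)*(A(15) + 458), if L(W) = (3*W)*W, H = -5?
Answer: 835233/19 ≈ 43960.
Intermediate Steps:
L(W) = 3*W**2
((107 + H)/(L(7) + 43) + 94)*(A(15) + 458) = ((107 - 5)/(3*7**2 + 43) + 94)*(7 + 458) = (102/(3*49 + 43) + 94)*465 = (102/(147 + 43) + 94)*465 = (102/190 + 94)*465 = (102*(1/190) + 94)*465 = (51/95 + 94)*465 = (8981/95)*465 = 835233/19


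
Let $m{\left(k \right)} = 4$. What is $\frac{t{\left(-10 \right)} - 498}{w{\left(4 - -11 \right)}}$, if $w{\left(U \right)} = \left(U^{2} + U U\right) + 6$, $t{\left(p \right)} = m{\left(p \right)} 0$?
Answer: $- \frac{83}{76} \approx -1.0921$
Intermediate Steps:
$t{\left(p \right)} = 0$ ($t{\left(p \right)} = 4 \cdot 0 = 0$)
$w{\left(U \right)} = 6 + 2 U^{2}$ ($w{\left(U \right)} = \left(U^{2} + U^{2}\right) + 6 = 2 U^{2} + 6 = 6 + 2 U^{2}$)
$\frac{t{\left(-10 \right)} - 498}{w{\left(4 - -11 \right)}} = \frac{0 - 498}{6 + 2 \left(4 - -11\right)^{2}} = - \frac{498}{6 + 2 \left(4 + 11\right)^{2}} = - \frac{498}{6 + 2 \cdot 15^{2}} = - \frac{498}{6 + 2 \cdot 225} = - \frac{498}{6 + 450} = - \frac{498}{456} = \left(-498\right) \frac{1}{456} = - \frac{83}{76}$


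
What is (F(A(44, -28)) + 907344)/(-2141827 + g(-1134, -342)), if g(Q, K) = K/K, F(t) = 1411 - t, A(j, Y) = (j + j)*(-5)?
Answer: -303065/713942 ≈ -0.42450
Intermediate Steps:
A(j, Y) = -10*j (A(j, Y) = (2*j)*(-5) = -10*j)
g(Q, K) = 1
(F(A(44, -28)) + 907344)/(-2141827 + g(-1134, -342)) = ((1411 - (-10)*44) + 907344)/(-2141827 + 1) = ((1411 - 1*(-440)) + 907344)/(-2141826) = ((1411 + 440) + 907344)*(-1/2141826) = (1851 + 907344)*(-1/2141826) = 909195*(-1/2141826) = -303065/713942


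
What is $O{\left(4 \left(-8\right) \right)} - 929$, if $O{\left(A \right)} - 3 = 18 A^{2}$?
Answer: $17506$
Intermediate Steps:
$O{\left(A \right)} = 3 + 18 A^{2}$
$O{\left(4 \left(-8\right) \right)} - 929 = \left(3 + 18 \left(4 \left(-8\right)\right)^{2}\right) - 929 = \left(3 + 18 \left(-32\right)^{2}\right) - 929 = \left(3 + 18 \cdot 1024\right) - 929 = \left(3 + 18432\right) - 929 = 18435 - 929 = 17506$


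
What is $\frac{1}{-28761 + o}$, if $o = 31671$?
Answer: $\frac{1}{2910} \approx 0.00034364$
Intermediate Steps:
$\frac{1}{-28761 + o} = \frac{1}{-28761 + 31671} = \frac{1}{2910}$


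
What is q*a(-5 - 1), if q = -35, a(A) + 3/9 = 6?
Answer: -595/3 ≈ -198.33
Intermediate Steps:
a(A) = 17/3 (a(A) = -1/3 + 6 = 17/3)
q*a(-5 - 1) = -35*17/3 = -595/3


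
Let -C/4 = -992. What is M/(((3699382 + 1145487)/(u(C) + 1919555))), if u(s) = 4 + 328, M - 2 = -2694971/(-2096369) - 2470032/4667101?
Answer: 51774619960317518487/47402032874096133761 ≈ 1.0922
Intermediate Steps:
C = 3968 (C = -4*(-992) = 3968)
M = 26967535047801/9783965856269 (M = 2 + (-2694971/(-2096369) - 2470032/4667101) = 2 + (-2694971*(-1/2096369) - 2470032*1/4667101) = 2 + (2694971/2096369 - 2470032/4667101) = 2 + 7399603335263/9783965856269 = 26967535047801/9783965856269 ≈ 2.7563)
u(s) = 332
M/(((3699382 + 1145487)/(u(C) + 1919555))) = 26967535047801/(9783965856269*(((3699382 + 1145487)/(332 + 1919555)))) = 26967535047801/(9783965856269*((4844869/1919887))) = 26967535047801/(9783965856269*((4844869*(1/1919887)))) = 26967535047801/(9783965856269*(4844869/1919887)) = (26967535047801/9783965856269)*(1919887/4844869) = 51774619960317518487/47402032874096133761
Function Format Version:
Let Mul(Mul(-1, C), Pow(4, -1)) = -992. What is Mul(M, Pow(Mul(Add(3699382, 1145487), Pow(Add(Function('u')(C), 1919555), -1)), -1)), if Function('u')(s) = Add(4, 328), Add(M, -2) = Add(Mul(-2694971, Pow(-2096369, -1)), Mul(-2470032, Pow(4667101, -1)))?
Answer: Rational(51774619960317518487, 47402032874096133761) ≈ 1.0922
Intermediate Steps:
C = 3968 (C = Mul(-4, -992) = 3968)
M = Rational(26967535047801, 9783965856269) (M = Add(2, Add(Mul(-2694971, Pow(-2096369, -1)), Mul(-2470032, Pow(4667101, -1)))) = Add(2, Add(Mul(-2694971, Rational(-1, 2096369)), Mul(-2470032, Rational(1, 4667101)))) = Add(2, Add(Rational(2694971, 2096369), Rational(-2470032, 4667101))) = Add(2, Rational(7399603335263, 9783965856269)) = Rational(26967535047801, 9783965856269) ≈ 2.7563)
Function('u')(s) = 332
Mul(M, Pow(Mul(Add(3699382, 1145487), Pow(Add(Function('u')(C), 1919555), -1)), -1)) = Mul(Rational(26967535047801, 9783965856269), Pow(Mul(Add(3699382, 1145487), Pow(Add(332, 1919555), -1)), -1)) = Mul(Rational(26967535047801, 9783965856269), Pow(Mul(4844869, Pow(1919887, -1)), -1)) = Mul(Rational(26967535047801, 9783965856269), Pow(Mul(4844869, Rational(1, 1919887)), -1)) = Mul(Rational(26967535047801, 9783965856269), Pow(Rational(4844869, 1919887), -1)) = Mul(Rational(26967535047801, 9783965856269), Rational(1919887, 4844869)) = Rational(51774619960317518487, 47402032874096133761)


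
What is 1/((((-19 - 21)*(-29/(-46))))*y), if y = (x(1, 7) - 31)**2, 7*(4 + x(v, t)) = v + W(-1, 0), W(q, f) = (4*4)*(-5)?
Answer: -1127/60886080 ≈ -1.8510e-5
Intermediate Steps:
W(q, f) = -80 (W(q, f) = 16*(-5) = -80)
x(v, t) = -108/7 + v/7 (x(v, t) = -4 + (v - 80)/7 = -4 + (-80 + v)/7 = -4 + (-80/7 + v/7) = -108/7 + v/7)
y = 104976/49 (y = ((-108/7 + (1/7)*1) - 31)**2 = ((-108/7 + 1/7) - 31)**2 = (-107/7 - 31)**2 = (-324/7)**2 = 104976/49 ≈ 2142.4)
1/((((-19 - 21)*(-29/(-46))))*y) = 1/((((-19 - 21)*(-29/(-46))))*(104976/49)) = (49/104976)/(-(-1160)*(-1)/46) = (49/104976)/(-40*29/46) = (49/104976)/(-580/23) = -23/580*49/104976 = -1127/60886080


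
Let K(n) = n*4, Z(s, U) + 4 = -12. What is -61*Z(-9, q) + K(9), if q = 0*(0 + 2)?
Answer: 1012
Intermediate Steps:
q = 0 (q = 0*2 = 0)
Z(s, U) = -16 (Z(s, U) = -4 - 12 = -16)
K(n) = 4*n
-61*Z(-9, q) + K(9) = -61*(-16) + 4*9 = 976 + 36 = 1012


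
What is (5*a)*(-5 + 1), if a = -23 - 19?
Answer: 840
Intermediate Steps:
a = -42
(5*a)*(-5 + 1) = (5*(-42))*(-5 + 1) = -210*(-4) = 840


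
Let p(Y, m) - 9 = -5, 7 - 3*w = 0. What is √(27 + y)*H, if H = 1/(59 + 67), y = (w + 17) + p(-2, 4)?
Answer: √453/378 ≈ 0.056306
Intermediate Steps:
w = 7/3 (w = 7/3 - ⅓*0 = 7/3 + 0 = 7/3 ≈ 2.3333)
p(Y, m) = 4 (p(Y, m) = 9 - 5 = 4)
y = 70/3 (y = (7/3 + 17) + 4 = 58/3 + 4 = 70/3 ≈ 23.333)
H = 1/126 ≈ 0.0079365
√(27 + y)*H = √(27 + 70/3)*(1/126) = √(151/3)*(1/126) = (√453/3)*(1/126) = √453/378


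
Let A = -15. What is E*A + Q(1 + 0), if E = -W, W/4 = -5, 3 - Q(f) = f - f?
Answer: -297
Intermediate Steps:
Q(f) = 3 (Q(f) = 3 - (f - f) = 3 - 1*0 = 3 + 0 = 3)
W = -20 (W = 4*(-5) = -20)
E = 20 (E = -1*(-20) = 20)
E*A + Q(1 + 0) = 20*(-15) + 3 = -300 + 3 = -297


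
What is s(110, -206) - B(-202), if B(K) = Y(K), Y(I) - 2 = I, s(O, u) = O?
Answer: 310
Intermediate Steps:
Y(I) = 2 + I
B(K) = 2 + K
s(110, -206) - B(-202) = 110 - (2 - 202) = 110 - 1*(-200) = 110 + 200 = 310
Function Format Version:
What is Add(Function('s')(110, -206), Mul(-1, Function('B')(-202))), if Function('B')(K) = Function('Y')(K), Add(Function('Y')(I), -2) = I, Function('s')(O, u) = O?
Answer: 310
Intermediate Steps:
Function('Y')(I) = Add(2, I)
Function('B')(K) = Add(2, K)
Add(Function('s')(110, -206), Mul(-1, Function('B')(-202))) = Add(110, Mul(-1, Add(2, -202))) = Add(110, Mul(-1, -200)) = Add(110, 200) = 310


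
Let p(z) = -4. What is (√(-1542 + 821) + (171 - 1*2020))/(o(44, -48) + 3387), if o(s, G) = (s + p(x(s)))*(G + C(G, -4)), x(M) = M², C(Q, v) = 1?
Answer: -1849/1507 + I*√721/1507 ≈ -1.2269 + 0.017818*I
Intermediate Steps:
o(s, G) = (1 + G)*(-4 + s) (o(s, G) = (s - 4)*(G + 1) = (-4 + s)*(1 + G) = (1 + G)*(-4 + s))
(√(-1542 + 821) + (171 - 1*2020))/(o(44, -48) + 3387) = (√(-1542 + 821) + (171 - 1*2020))/((-4 + 44 - 4*(-48) - 48*44) + 3387) = (√(-721) + (171 - 2020))/((-4 + 44 + 192 - 2112) + 3387) = (I*√721 - 1849)/(-1880 + 3387) = (-1849 + I*√721)/1507 = (-1849 + I*√721)*(1/1507) = -1849/1507 + I*√721/1507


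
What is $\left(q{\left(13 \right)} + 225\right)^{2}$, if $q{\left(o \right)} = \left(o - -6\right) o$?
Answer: $222784$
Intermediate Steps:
$q{\left(o \right)} = o \left(6 + o\right)$ ($q{\left(o \right)} = \left(o + 6\right) o = \left(6 + o\right) o = o \left(6 + o\right)$)
$\left(q{\left(13 \right)} + 225\right)^{2} = \left(13 \left(6 + 13\right) + 225\right)^{2} = \left(13 \cdot 19 + 225\right)^{2} = \left(247 + 225\right)^{2} = 472^{2} = 222784$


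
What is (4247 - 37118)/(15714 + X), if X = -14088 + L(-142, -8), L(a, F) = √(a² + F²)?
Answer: -26724123/1311824 + 32871*√5057/1311824 ≈ -18.590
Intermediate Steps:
L(a, F) = √(F² + a²)
X = -14088 + 2*√5057 (X = -14088 + √((-8)² + (-142)²) = -14088 + √(64 + 20164) = -14088 + √20228 = -14088 + 2*√5057 ≈ -13946.)
(4247 - 37118)/(15714 + X) = (4247 - 37118)/(15714 + (-14088 + 2*√5057)) = -32871/(1626 + 2*√5057)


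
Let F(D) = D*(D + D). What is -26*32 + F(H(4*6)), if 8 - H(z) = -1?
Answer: -670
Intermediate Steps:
H(z) = 9 (H(z) = 8 - 1*(-1) = 8 + 1 = 9)
F(D) = 2*D² (F(D) = D*(2*D) = 2*D²)
-26*32 + F(H(4*6)) = -26*32 + 2*9² = -832 + 2*81 = -832 + 162 = -670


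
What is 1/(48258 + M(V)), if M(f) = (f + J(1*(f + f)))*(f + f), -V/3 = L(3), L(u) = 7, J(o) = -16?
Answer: 1/49812 ≈ 2.0075e-5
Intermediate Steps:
V = -21 (V = -3*7 = -21)
M(f) = 2*f*(-16 + f) (M(f) = (f - 16)*(f + f) = (-16 + f)*(2*f) = 2*f*(-16 + f))
1/(48258 + M(V)) = 1/(48258 + 2*(-21)*(-16 - 21)) = 1/(48258 + 2*(-21)*(-37)) = 1/(48258 + 1554) = 1/49812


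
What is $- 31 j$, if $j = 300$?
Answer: $-9300$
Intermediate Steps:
$- 31 j = \left(-31\right) 300 = -9300$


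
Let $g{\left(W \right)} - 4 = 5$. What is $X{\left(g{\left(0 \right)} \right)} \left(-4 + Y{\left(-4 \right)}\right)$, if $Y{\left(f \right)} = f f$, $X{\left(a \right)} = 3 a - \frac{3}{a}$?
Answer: $320$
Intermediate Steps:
$g{\left(W \right)} = 9$ ($g{\left(W \right)} = 4 + 5 = 9$)
$X{\left(a \right)} = - \frac{3}{a} + 3 a$
$Y{\left(f \right)} = f^{2}$
$X{\left(g{\left(0 \right)} \right)} \left(-4 + Y{\left(-4 \right)}\right) = \left(- \frac{3}{9} + 3 \cdot 9\right) \left(-4 + \left(-4\right)^{2}\right) = \left(\left(-3\right) \frac{1}{9} + 27\right) \left(-4 + 16\right) = \left(- \frac{1}{3} + 27\right) 12 = \frac{80}{3} \cdot 12 = 320$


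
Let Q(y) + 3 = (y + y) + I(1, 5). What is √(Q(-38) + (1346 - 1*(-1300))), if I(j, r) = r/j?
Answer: 2*√643 ≈ 50.715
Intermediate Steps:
Q(y) = 2 + 2*y (Q(y) = -3 + ((y + y) + 5/1) = -3 + (2*y + 5*1) = -3 + (2*y + 5) = -3 + (5 + 2*y) = 2 + 2*y)
√(Q(-38) + (1346 - 1*(-1300))) = √((2 + 2*(-38)) + (1346 - 1*(-1300))) = √((2 - 76) + (1346 + 1300)) = √(-74 + 2646) = √2572 = 2*√643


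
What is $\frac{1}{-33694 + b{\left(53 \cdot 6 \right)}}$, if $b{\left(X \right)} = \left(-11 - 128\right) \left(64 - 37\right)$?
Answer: $- \frac{1}{37447} \approx -2.6704 \cdot 10^{-5}$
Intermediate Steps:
$b{\left(X \right)} = -3753$ ($b{\left(X \right)} = \left(-139\right) 27 = -3753$)
$\frac{1}{-33694 + b{\left(53 \cdot 6 \right)}} = \frac{1}{-33694 - 3753} = \frac{1}{-37447} = - \frac{1}{37447}$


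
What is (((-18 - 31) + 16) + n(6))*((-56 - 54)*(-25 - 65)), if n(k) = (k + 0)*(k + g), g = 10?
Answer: 623700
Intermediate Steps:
n(k) = k*(10 + k) (n(k) = (k + 0)*(k + 10) = k*(10 + k))
(((-18 - 31) + 16) + n(6))*((-56 - 54)*(-25 - 65)) = (((-18 - 31) + 16) + 6*(10 + 6))*((-56 - 54)*(-25 - 65)) = ((-49 + 16) + 6*16)*(-110*(-90)) = (-33 + 96)*9900 = 63*9900 = 623700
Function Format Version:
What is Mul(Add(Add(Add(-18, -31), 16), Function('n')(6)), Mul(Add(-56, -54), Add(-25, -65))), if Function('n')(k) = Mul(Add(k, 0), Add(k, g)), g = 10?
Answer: 623700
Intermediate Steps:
Function('n')(k) = Mul(k, Add(10, k)) (Function('n')(k) = Mul(Add(k, 0), Add(k, 10)) = Mul(k, Add(10, k)))
Mul(Add(Add(Add(-18, -31), 16), Function('n')(6)), Mul(Add(-56, -54), Add(-25, -65))) = Mul(Add(Add(Add(-18, -31), 16), Mul(6, Add(10, 6))), Mul(Add(-56, -54), Add(-25, -65))) = Mul(Add(Add(-49, 16), Mul(6, 16)), Mul(-110, -90)) = Mul(Add(-33, 96), 9900) = Mul(63, 9900) = 623700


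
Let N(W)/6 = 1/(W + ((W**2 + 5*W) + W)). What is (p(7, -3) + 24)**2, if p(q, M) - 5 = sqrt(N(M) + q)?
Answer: (58 + sqrt(26))**2/4 ≈ 995.37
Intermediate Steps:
N(W) = 6/(W**2 + 7*W) (N(W) = 6/(W + ((W**2 + 5*W) + W)) = 6/(W + (W**2 + 6*W)) = 6/(W**2 + 7*W))
p(q, M) = 5 + sqrt(q + 6/(M*(7 + M))) (p(q, M) = 5 + sqrt(6/(M*(7 + M)) + q) = 5 + sqrt(q + 6/(M*(7 + M))))
(p(7, -3) + 24)**2 = ((5 + sqrt((6 - 3*7*(7 - 3))/((-3)*(7 - 3)))) + 24)**2 = ((5 + sqrt(-1/3*(6 - 3*7*4)/4)) + 24)**2 = ((5 + sqrt(-1/3*1/4*(6 - 84))) + 24)**2 = ((5 + sqrt(-1/3*1/4*(-78))) + 24)**2 = ((5 + sqrt(13/2)) + 24)**2 = ((5 + sqrt(26)/2) + 24)**2 = (29 + sqrt(26)/2)**2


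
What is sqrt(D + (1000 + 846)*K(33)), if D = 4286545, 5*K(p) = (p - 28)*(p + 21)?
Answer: sqrt(4386229) ≈ 2094.3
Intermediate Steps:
K(p) = (-28 + p)*(21 + p)/5 (K(p) = ((p - 28)*(p + 21))/5 = ((-28 + p)*(21 + p))/5 = (-28 + p)*(21 + p)/5)
sqrt(D + (1000 + 846)*K(33)) = sqrt(4286545 + (1000 + 846)*(-588/5 - 7/5*33 + (1/5)*33**2)) = sqrt(4286545 + 1846*(-588/5 - 231/5 + (1/5)*1089)) = sqrt(4286545 + 1846*(-588/5 - 231/5 + 1089/5)) = sqrt(4286545 + 1846*54) = sqrt(4286545 + 99684) = sqrt(4386229)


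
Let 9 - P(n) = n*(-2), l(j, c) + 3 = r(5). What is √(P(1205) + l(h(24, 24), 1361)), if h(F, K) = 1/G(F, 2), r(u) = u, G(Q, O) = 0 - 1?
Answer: 3*√269 ≈ 49.204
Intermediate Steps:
G(Q, O) = -1
h(F, K) = -1 (h(F, K) = 1/(-1) = -1)
l(j, c) = 2 (l(j, c) = -3 + 5 = 2)
P(n) = 9 + 2*n (P(n) = 9 - n*(-2) = 9 - (-2)*n = 9 + 2*n)
√(P(1205) + l(h(24, 24), 1361)) = √((9 + 2*1205) + 2) = √((9 + 2410) + 2) = √(2419 + 2) = √2421 = 3*√269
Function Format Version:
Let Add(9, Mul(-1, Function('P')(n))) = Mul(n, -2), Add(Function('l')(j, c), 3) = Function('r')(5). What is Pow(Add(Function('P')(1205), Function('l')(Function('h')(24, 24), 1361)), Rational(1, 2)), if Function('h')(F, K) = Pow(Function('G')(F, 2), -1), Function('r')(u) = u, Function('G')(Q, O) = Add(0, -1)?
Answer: Mul(3, Pow(269, Rational(1, 2))) ≈ 49.204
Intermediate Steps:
Function('G')(Q, O) = -1
Function('h')(F, K) = -1 (Function('h')(F, K) = Pow(-1, -1) = -1)
Function('l')(j, c) = 2 (Function('l')(j, c) = Add(-3, 5) = 2)
Function('P')(n) = Add(9, Mul(2, n)) (Function('P')(n) = Add(9, Mul(-1, Mul(n, -2))) = Add(9, Mul(-1, Mul(-2, n))) = Add(9, Mul(2, n)))
Pow(Add(Function('P')(1205), Function('l')(Function('h')(24, 24), 1361)), Rational(1, 2)) = Pow(Add(Add(9, Mul(2, 1205)), 2), Rational(1, 2)) = Pow(Add(Add(9, 2410), 2), Rational(1, 2)) = Pow(Add(2419, 2), Rational(1, 2)) = Pow(2421, Rational(1, 2)) = Mul(3, Pow(269, Rational(1, 2)))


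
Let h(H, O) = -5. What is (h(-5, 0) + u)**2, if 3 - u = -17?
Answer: 225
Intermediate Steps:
u = 20 (u = 3 - 1*(-17) = 3 + 17 = 20)
(h(-5, 0) + u)**2 = (-5 + 20)**2 = 15**2 = 225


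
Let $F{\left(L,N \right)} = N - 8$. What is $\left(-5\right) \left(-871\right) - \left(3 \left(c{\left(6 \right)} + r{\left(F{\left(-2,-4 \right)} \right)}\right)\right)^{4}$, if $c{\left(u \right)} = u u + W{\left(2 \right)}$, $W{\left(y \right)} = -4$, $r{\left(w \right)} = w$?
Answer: $-12955645$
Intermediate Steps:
$F{\left(L,N \right)} = -8 + N$ ($F{\left(L,N \right)} = N - 8 = -8 + N$)
$c{\left(u \right)} = -4 + u^{2}$ ($c{\left(u \right)} = u u - 4 = u^{2} - 4 = -4 + u^{2}$)
$\left(-5\right) \left(-871\right) - \left(3 \left(c{\left(6 \right)} + r{\left(F{\left(-2,-4 \right)} \right)}\right)\right)^{4} = \left(-5\right) \left(-871\right) - \left(3 \left(\left(-4 + 6^{2}\right) - 12\right)\right)^{4} = 4355 - \left(3 \left(\left(-4 + 36\right) - 12\right)\right)^{4} = 4355 - \left(3 \left(32 - 12\right)\right)^{4} = 4355 - \left(3 \cdot 20\right)^{4} = 4355 - 60^{4} = 4355 - 12960000 = -12955645$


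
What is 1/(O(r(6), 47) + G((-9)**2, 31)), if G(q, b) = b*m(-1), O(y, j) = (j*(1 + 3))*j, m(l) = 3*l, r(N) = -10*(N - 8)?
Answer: 1/8743 ≈ 0.00011438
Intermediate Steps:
r(N) = 80 - 10*N (r(N) = -10*(-8 + N) = 80 - 10*N)
O(y, j) = 4*j**2 (O(y, j) = (j*4)*j = (4*j)*j = 4*j**2)
G(q, b) = -3*b (G(q, b) = b*(3*(-1)) = b*(-3) = -3*b)
1/(O(r(6), 47) + G((-9)**2, 31)) = 1/(4*47**2 - 3*31) = 1/(4*2209 - 93) = 1/(8836 - 93) = 1/8743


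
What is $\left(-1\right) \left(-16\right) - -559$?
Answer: $575$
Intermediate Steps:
$\left(-1\right) \left(-16\right) - -559 = 16 + 559 = 575$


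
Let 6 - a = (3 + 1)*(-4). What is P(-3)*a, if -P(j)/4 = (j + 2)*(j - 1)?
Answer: -352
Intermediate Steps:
P(j) = -4*(-1 + j)*(2 + j) (P(j) = -4*(j + 2)*(j - 1) = -4*(2 + j)*(-1 + j) = -4*(-1 + j)*(2 + j))
a = 22 (a = 6 - (3 + 1)*(-4) = 6 - 4*(-4) = 6 - 1*(-16) = 6 + 16 = 22)
P(-3)*a = (8 - 4*(-3) - 4*(-3)**2)*22 = (8 + 12 - 4*9)*22 = (8 + 12 - 36)*22 = -16*22 = -352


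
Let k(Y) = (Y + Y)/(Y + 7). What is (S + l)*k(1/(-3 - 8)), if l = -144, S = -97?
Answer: 241/38 ≈ 6.3421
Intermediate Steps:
k(Y) = 2*Y/(7 + Y) (k(Y) = (2*Y)/(7 + Y) = 2*Y/(7 + Y))
(S + l)*k(1/(-3 - 8)) = (-97 - 144)*(2/((-3 - 8)*(7 + 1/(-3 - 8)))) = -482/((-11)*(7 + 1/(-11))) = -482*(-1)/(11*(7 - 1/11)) = -482*(-1)/(11*76/11) = -482*(-1)*11/(11*76) = -241*(-1/38) = 241/38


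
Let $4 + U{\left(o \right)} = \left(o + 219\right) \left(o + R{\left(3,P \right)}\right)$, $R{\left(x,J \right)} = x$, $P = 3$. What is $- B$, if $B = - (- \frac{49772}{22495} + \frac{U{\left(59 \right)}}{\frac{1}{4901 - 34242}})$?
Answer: $- \frac{11373564549212}{22495} \approx -5.056 \cdot 10^{8}$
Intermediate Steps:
$U{\left(o \right)} = -4 + \left(3 + o\right) \left(219 + o\right)$ ($U{\left(o \right)} = -4 + \left(o + 219\right) \left(o + 3\right) = -4 + \left(219 + o\right) \left(3 + o\right) = -4 + \left(3 + o\right) \left(219 + o\right)$)
$B = \frac{11373564549212}{22495}$ ($B = - (- \frac{49772}{22495} + \frac{653 + 59^{2} + 222 \cdot 59}{\frac{1}{4901 - 34242}}) = - (\left(-49772\right) \frac{1}{22495} + \frac{653 + 3481 + 13098}{\frac{1}{-29341}}) = - (- \frac{49772}{22495} + \frac{17232}{- \frac{1}{29341}}) = - (- \frac{49772}{22495} + 17232 \left(-29341\right)) = - (- \frac{49772}{22495} - 505604112) = \left(-1\right) \left(- \frac{11373564549212}{22495}\right) = \frac{11373564549212}{22495} \approx 5.056 \cdot 10^{8}$)
$- B = \left(-1\right) \frac{11373564549212}{22495} = - \frac{11373564549212}{22495}$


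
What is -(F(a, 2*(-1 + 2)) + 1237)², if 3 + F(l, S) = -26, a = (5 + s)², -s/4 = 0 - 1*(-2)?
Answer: -1459264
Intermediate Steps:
s = -8 (s = -4*(0 - 1*(-2)) = -4*(0 + 2) = -4*2 = -8)
a = 9 (a = (5 - 8)² = (-3)² = 9)
F(l, S) = -29 (F(l, S) = -3 - 26 = -29)
-(F(a, 2*(-1 + 2)) + 1237)² = -(-29 + 1237)² = -1*1208² = -1*1459264 = -1459264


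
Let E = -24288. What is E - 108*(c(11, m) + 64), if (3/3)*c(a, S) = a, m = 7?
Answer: -32388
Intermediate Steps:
c(a, S) = a
E - 108*(c(11, m) + 64) = -24288 - 108*(11 + 64) = -24288 - 108*75 = -24288 - 1*8100 = -24288 - 8100 = -32388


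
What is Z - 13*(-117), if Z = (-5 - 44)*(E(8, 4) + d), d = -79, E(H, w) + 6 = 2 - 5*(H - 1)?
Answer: 7303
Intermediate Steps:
E(H, w) = 1 - 5*H (E(H, w) = -6 + (2 - 5*(H - 1)) = -6 + (2 - 5*(-1 + H)) = -6 + (2 + (5 - 5*H)) = -6 + (7 - 5*H) = 1 - 5*H)
Z = 5782 (Z = (-5 - 44)*((1 - 5*8) - 79) = -49*((1 - 40) - 79) = -49*(-39 - 79) = -49*(-118) = 5782)
Z - 13*(-117) = 5782 - 13*(-117) = 5782 + 1521 = 7303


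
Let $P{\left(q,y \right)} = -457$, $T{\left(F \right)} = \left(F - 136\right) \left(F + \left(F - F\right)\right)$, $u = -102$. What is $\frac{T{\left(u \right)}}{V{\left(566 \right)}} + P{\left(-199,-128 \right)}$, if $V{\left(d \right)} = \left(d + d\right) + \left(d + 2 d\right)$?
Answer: $- \frac{634517}{1415} \approx -448.42$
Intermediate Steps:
$T{\left(F \right)} = F \left(-136 + F\right)$ ($T{\left(F \right)} = \left(-136 + F\right) \left(F + 0\right) = \left(-136 + F\right) F = F \left(-136 + F\right)$)
$V{\left(d \right)} = 5 d$ ($V{\left(d \right)} = 2 d + 3 d = 5 d$)
$\frac{T{\left(u \right)}}{V{\left(566 \right)}} + P{\left(-199,-128 \right)} = \frac{\left(-102\right) \left(-136 - 102\right)}{5 \cdot 566} - 457 = \frac{\left(-102\right) \left(-238\right)}{2830} - 457 = 24276 \cdot \frac{1}{2830} - 457 = \frac{12138}{1415} - 457 = - \frac{634517}{1415}$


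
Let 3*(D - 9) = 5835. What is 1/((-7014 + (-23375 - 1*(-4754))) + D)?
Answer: -1/23681 ≈ -4.2228e-5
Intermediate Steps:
D = 1954 (D = 9 + (⅓)*5835 = 9 + 1945 = 1954)
1/((-7014 + (-23375 - 1*(-4754))) + D) = 1/((-7014 + (-23375 - 1*(-4754))) + 1954) = 1/((-7014 + (-23375 + 4754)) + 1954) = 1/((-7014 - 18621) + 1954) = 1/(-25635 + 1954) = 1/(-23681) = -1/23681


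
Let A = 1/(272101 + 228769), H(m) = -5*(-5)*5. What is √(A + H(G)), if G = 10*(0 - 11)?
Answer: √31358845113370/500870 ≈ 11.180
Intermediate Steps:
G = -110 (G = 10*(-11) = -110)
H(m) = 125 (H(m) = 25*5 = 125)
A = 1/500870 ≈ 1.9965e-6
√(A + H(G)) = √(1/500870 + 125) = √(62608751/500870) = √31358845113370/500870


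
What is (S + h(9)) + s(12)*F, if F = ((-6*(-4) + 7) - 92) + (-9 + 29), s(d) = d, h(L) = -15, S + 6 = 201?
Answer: -312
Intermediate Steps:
S = 195 (S = -6 + 201 = 195)
F = -41 (F = ((24 + 7) - 92) + 20 = (31 - 92) + 20 = -61 + 20 = -41)
(S + h(9)) + s(12)*F = (195 - 15) + 12*(-41) = 180 - 492 = -312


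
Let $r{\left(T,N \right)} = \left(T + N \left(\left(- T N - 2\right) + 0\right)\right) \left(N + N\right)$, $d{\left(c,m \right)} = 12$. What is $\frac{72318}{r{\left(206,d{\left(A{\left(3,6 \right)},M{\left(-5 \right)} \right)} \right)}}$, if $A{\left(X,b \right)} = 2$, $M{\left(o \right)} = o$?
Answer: $- \frac{12053}{117928} \approx -0.10221$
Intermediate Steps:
$r{\left(T,N \right)} = 2 N \left(T + N \left(-2 - N T\right)\right)$ ($r{\left(T,N \right)} = \left(T + N \left(\left(- N T - 2\right) + 0\right)\right) 2 N = \left(T + N \left(\left(-2 - N T\right) + 0\right)\right) 2 N = \left(T + N \left(-2 - N T\right)\right) 2 N = 2 N \left(T + N \left(-2 - N T\right)\right)$)
$\frac{72318}{r{\left(206,d{\left(A{\left(3,6 \right)},M{\left(-5 \right)} \right)} \right)}} = \frac{72318}{2 \cdot 12 \left(206 - 24 - 206 \cdot 12^{2}\right)} = \frac{72318}{2 \cdot 12 \left(206 - 24 - 206 \cdot 144\right)} = \frac{72318}{2 \cdot 12 \left(206 - 24 - 29664\right)} = \frac{72318}{2 \cdot 12 \left(-29482\right)} = \frac{72318}{-707568} = 72318 \left(- \frac{1}{707568}\right) = - \frac{12053}{117928}$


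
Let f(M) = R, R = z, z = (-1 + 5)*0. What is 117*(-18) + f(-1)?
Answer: -2106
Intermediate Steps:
z = 0 (z = 4*0 = 0)
R = 0
f(M) = 0
117*(-18) + f(-1) = 117*(-18) + 0 = -2106 + 0 = -2106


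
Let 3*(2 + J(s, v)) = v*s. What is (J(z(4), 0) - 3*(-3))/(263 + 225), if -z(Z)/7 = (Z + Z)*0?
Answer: 7/488 ≈ 0.014344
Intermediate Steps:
z(Z) = 0 (z(Z) = -7*(Z + Z)*0 = -7*2*Z*0 = -7*0 = 0)
J(s, v) = -2 + s*v/3 (J(s, v) = -2 + (v*s)/3 = -2 + (s*v)/3 = -2 + s*v/3)
(J(z(4), 0) - 3*(-3))/(263 + 225) = ((-2 + (⅓)*0*0) - 3*(-3))/(263 + 225) = ((-2 + 0) + 9)/488 = (-2 + 9)*(1/488) = 7*(1/488) = 7/488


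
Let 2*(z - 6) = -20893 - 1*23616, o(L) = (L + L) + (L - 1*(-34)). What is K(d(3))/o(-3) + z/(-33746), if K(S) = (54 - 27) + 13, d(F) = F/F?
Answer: 762421/337460 ≈ 2.2593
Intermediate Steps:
o(L) = 34 + 3*L (o(L) = 2*L + (L + 34) = 2*L + (34 + L) = 34 + 3*L)
d(F) = 1
K(S) = 40 (K(S) = 27 + 13 = 40)
z = -44497/2 (z = 6 + (-20893 - 1*23616)/2 = 6 + (-20893 - 23616)/2 = 6 + (1/2)*(-44509) = 6 - 44509/2 = -44497/2 ≈ -22249.)
K(d(3))/o(-3) + z/(-33746) = 40/(34 + 3*(-3)) - 44497/2/(-33746) = 40/(34 - 9) - 44497/2*(-1/33746) = 40/25 + 44497/67492 = 40*(1/25) + 44497/67492 = 8/5 + 44497/67492 = 762421/337460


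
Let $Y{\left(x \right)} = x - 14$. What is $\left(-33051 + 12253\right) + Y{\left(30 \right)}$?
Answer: $-20782$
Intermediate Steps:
$Y{\left(x \right)} = -14 + x$
$\left(-33051 + 12253\right) + Y{\left(30 \right)} = \left(-33051 + 12253\right) + \left(-14 + 30\right) = -20798 + 16 = -20782$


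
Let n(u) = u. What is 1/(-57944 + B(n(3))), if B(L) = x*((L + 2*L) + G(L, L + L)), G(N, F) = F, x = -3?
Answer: -1/57989 ≈ -1.7245e-5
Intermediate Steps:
B(L) = -15*L (B(L) = -3*((L + 2*L) + (L + L)) = -3*(3*L + 2*L) = -15*L)
1/(-57944 + B(n(3))) = 1/(-57944 - 15*3) = 1/(-57944 - 45) = 1/(-57989) = -1/57989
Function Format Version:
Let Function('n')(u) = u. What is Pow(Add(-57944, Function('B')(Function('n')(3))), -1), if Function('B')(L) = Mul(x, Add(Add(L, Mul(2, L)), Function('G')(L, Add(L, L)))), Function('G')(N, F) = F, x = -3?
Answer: Rational(-1, 57989) ≈ -1.7245e-5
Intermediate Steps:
Function('B')(L) = Mul(-15, L) (Function('B')(L) = Mul(-3, Add(Add(L, Mul(2, L)), Add(L, L))) = Mul(-3, Add(Mul(3, L), Mul(2, L))) = Mul(-3, Mul(5, L)) = Mul(-15, L))
Pow(Add(-57944, Function('B')(Function('n')(3))), -1) = Pow(Add(-57944, Mul(-15, 3)), -1) = Pow(Add(-57944, -45), -1) = Pow(-57989, -1) = Rational(-1, 57989)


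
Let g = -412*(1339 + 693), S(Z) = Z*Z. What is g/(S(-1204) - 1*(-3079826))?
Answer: -418592/2264721 ≈ -0.18483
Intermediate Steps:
S(Z) = Z²
g = -837184 (g = -412*2032 = -837184)
g/(S(-1204) - 1*(-3079826)) = -837184/((-1204)² - 1*(-3079826)) = -837184/(1449616 + 3079826) = -837184/4529442 = -837184*1/4529442 = -418592/2264721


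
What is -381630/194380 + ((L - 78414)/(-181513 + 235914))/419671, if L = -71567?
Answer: -871284129126251/443779688016098 ≈ -1.9633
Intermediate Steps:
-381630/194380 + ((L - 78414)/(-181513 + 235914))/419671 = -381630/194380 + ((-71567 - 78414)/(-181513 + 235914))/419671 = -381630*1/194380 - 149981/54401*(1/419671) = -38163/19438 - 149981*1/54401*(1/419671) = -38163/19438 - 149981/54401*1/419671 = -38163/19438 - 149981/22830522071 = -871284129126251/443779688016098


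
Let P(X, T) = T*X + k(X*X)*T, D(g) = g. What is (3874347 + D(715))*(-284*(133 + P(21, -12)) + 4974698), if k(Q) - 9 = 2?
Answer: 19553493100884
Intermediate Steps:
k(Q) = 11 (k(Q) = 9 + 2 = 11)
P(X, T) = 11*T + T*X (P(X, T) = T*X + 11*T = 11*T + T*X)
(3874347 + D(715))*(-284*(133 + P(21, -12)) + 4974698) = (3874347 + 715)*(-284*(133 - 12*(11 + 21)) + 4974698) = 3875062*(-284*(133 - 12*32) + 4974698) = 3875062*(-284*(133 - 384) + 4974698) = 3875062*(-284*(-251) + 4974698) = 3875062*(71284 + 4974698) = 3875062*5045982 = 19553493100884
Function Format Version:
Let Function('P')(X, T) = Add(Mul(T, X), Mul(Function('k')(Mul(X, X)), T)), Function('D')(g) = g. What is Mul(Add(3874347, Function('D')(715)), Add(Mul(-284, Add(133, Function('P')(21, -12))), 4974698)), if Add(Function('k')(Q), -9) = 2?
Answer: 19553493100884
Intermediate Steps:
Function('k')(Q) = 11 (Function('k')(Q) = Add(9, 2) = 11)
Function('P')(X, T) = Add(Mul(11, T), Mul(T, X)) (Function('P')(X, T) = Add(Mul(T, X), Mul(11, T)) = Add(Mul(11, T), Mul(T, X)))
Mul(Add(3874347, Function('D')(715)), Add(Mul(-284, Add(133, Function('P')(21, -12))), 4974698)) = Mul(Add(3874347, 715), Add(Mul(-284, Add(133, Mul(-12, Add(11, 21)))), 4974698)) = Mul(3875062, Add(Mul(-284, Add(133, Mul(-12, 32))), 4974698)) = Mul(3875062, Add(Mul(-284, Add(133, -384)), 4974698)) = Mul(3875062, Add(Mul(-284, -251), 4974698)) = Mul(3875062, Add(71284, 4974698)) = Mul(3875062, 5045982) = 19553493100884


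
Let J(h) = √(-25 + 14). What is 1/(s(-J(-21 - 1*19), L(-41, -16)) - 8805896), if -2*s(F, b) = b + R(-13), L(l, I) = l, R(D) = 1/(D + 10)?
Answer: -3/26417626 ≈ -1.1356e-7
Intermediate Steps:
R(D) = 1/(10 + D)
J(h) = I*√11 (J(h) = √(-11) = I*√11)
s(F, b) = ⅙ - b/2 (s(F, b) = -(b + 1/(10 - 13))/2 = -(b + 1/(-3))/2 = -(b - ⅓)/2 = -(-⅓ + b)/2 = ⅙ - b/2)
1/(s(-J(-21 - 1*19), L(-41, -16)) - 8805896) = 1/((⅙ - ½*(-41)) - 8805896) = 1/((⅙ + 41/2) - 8805896) = 1/(62/3 - 8805896) = 1/(-26417626/3) = -3/26417626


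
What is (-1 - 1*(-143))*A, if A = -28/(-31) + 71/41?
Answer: 475558/1271 ≈ 374.16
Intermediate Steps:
A = 3349/1271 (A = -28*(-1/31) + 71*(1/41) = 28/31 + 71/41 = 3349/1271 ≈ 2.6349)
(-1 - 1*(-143))*A = (-1 - 1*(-143))*(3349/1271) = (-1 + 143)*(3349/1271) = 142*(3349/1271) = 475558/1271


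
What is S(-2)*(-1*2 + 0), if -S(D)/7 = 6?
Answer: 84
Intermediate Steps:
S(D) = -42 (S(D) = -7*6 = -42)
S(-2)*(-1*2 + 0) = -42*(-1*2 + 0) = -42*(-2 + 0) = -42*(-2) = 84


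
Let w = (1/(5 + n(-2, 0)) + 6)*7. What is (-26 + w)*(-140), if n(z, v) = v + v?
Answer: -2436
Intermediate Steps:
n(z, v) = 2*v
w = 217/5 (w = (1/(5 + 2*0) + 6)*7 = (1/(5 + 0) + 6)*7 = (1/5 + 6)*7 = (31/5)*7 = 217/5 ≈ 43.400)
(-26 + w)*(-140) = (-26 + 217/5)*(-140) = (87/5)*(-140) = -2436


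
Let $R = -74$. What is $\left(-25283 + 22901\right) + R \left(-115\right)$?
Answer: $6128$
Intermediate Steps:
$\left(-25283 + 22901\right) + R \left(-115\right) = \left(-25283 + 22901\right) - -8510 = -2382 + 8510 = 6128$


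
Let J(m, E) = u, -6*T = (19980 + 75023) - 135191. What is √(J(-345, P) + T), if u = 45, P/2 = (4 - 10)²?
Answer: √6743 ≈ 82.116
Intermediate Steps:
T = 6698 (T = -((19980 + 75023) - 135191)/6 = -(95003 - 135191)/6 = -⅙*(-40188) = 6698)
P = 72 (P = 2*(4 - 10)² = 2*(-6)² = 2*36 = 72)
J(m, E) = 45
√(J(-345, P) + T) = √(45 + 6698) = √6743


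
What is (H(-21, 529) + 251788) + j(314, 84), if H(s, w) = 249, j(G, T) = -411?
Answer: 251626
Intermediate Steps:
(H(-21, 529) + 251788) + j(314, 84) = (249 + 251788) - 411 = 252037 - 411 = 251626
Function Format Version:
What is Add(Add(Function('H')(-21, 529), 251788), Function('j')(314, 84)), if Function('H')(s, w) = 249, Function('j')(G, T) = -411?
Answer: 251626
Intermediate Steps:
Add(Add(Function('H')(-21, 529), 251788), Function('j')(314, 84)) = Add(Add(249, 251788), -411) = Add(252037, -411) = 251626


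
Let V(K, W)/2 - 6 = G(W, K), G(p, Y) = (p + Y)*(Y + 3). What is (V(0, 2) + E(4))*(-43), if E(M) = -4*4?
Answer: -344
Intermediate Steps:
G(p, Y) = (3 + Y)*(Y + p) (G(p, Y) = (Y + p)*(3 + Y) = (3 + Y)*(Y + p))
V(K, W) = 12 + 2*K² + 6*K + 6*W + 2*K*W (V(K, W) = 12 + 2*(K² + 3*K + 3*W + K*W) = 12 + (2*K² + 6*K + 6*W + 2*K*W) = 12 + 2*K² + 6*K + 6*W + 2*K*W)
E(M) = -16
(V(0, 2) + E(4))*(-43) = ((12 + 2*0² + 6*0 + 6*2 + 2*0*2) - 16)*(-43) = ((12 + 2*0 + 0 + 12 + 0) - 16)*(-43) = ((12 + 0 + 0 + 12 + 0) - 16)*(-43) = (24 - 16)*(-43) = 8*(-43) = -344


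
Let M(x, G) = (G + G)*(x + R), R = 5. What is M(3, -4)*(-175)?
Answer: 11200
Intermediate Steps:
M(x, G) = 2*G*(5 + x) (M(x, G) = (G + G)*(x + 5) = (2*G)*(5 + x) = 2*G*(5 + x))
M(3, -4)*(-175) = (2*(-4)*(5 + 3))*(-175) = (2*(-4)*8)*(-175) = -64*(-175) = 11200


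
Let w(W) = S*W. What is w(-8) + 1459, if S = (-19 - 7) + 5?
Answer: 1627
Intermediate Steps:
S = -21 (S = -26 + 5 = -21)
w(W) = -21*W
w(-8) + 1459 = -21*(-8) + 1459 = 168 + 1459 = 1627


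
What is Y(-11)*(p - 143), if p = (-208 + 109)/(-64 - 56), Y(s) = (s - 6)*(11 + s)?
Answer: 0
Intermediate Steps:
Y(s) = (-6 + s)*(11 + s)
p = 33/40 (p = -99/(-120) = -99*(-1/120) = 33/40 ≈ 0.82500)
Y(-11)*(p - 143) = (-66 + (-11)² + 5*(-11))*(33/40 - 143) = (-66 + 121 - 55)*(-5687/40) = 0*(-5687/40) = 0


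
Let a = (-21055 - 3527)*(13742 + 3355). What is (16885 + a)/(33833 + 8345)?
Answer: -420261569/42178 ≈ -9964.0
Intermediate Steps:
a = -420278454 (a = -24582*17097 = -420278454)
(16885 + a)/(33833 + 8345) = (16885 - 420278454)/(33833 + 8345) = -420261569/42178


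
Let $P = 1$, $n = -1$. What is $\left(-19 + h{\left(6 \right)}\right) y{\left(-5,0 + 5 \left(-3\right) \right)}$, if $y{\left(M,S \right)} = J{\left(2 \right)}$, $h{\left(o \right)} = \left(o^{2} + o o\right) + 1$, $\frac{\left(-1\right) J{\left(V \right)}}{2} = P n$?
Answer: $108$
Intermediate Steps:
$J{\left(V \right)} = 2$ ($J{\left(V \right)} = - 2 \cdot 1 \left(-1\right) = \left(-2\right) \left(-1\right) = 2$)
$h{\left(o \right)} = 1 + 2 o^{2}$ ($h{\left(o \right)} = \left(o^{2} + o^{2}\right) + 1 = 2 o^{2} + 1 = 1 + 2 o^{2}$)
$y{\left(M,S \right)} = 2$
$\left(-19 + h{\left(6 \right)}\right) y{\left(-5,0 + 5 \left(-3\right) \right)} = \left(-19 + \left(1 + 2 \cdot 6^{2}\right)\right) 2 = \left(-19 + \left(1 + 2 \cdot 36\right)\right) 2 = \left(-19 + \left(1 + 72\right)\right) 2 = \left(-19 + 73\right) 2 = 54 \cdot 2 = 108$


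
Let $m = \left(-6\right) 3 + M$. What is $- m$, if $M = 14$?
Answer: $4$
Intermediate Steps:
$m = -4$ ($m = \left(-6\right) 3 + 14 = -18 + 14 = -4$)
$- m = \left(-1\right) \left(-4\right) = 4$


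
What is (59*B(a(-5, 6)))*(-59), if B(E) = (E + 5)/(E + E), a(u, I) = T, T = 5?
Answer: -3481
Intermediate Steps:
a(u, I) = 5
B(E) = (5 + E)/(2*E) (B(E) = (5 + E)/((2*E)) = (5 + E)*(1/(2*E)) = (5 + E)/(2*E))
(59*B(a(-5, 6)))*(-59) = (59*((½)*(5 + 5)/5))*(-59) = (59*((½)*(⅕)*10))*(-59) = (59*1)*(-59) = 59*(-59) = -3481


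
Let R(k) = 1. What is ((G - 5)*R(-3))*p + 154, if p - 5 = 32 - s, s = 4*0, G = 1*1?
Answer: 6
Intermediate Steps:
G = 1
s = 0
p = 37 (p = 5 + (32 - 1*0) = 5 + (32 + 0) = 5 + 32 = 37)
((G - 5)*R(-3))*p + 154 = ((1 - 5)*1)*37 + 154 = -4*1*37 + 154 = -4*37 + 154 = -148 + 154 = 6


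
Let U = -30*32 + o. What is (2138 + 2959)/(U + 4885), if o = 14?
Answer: 1699/1313 ≈ 1.2940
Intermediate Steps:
U = -946 (U = -30*32 + 14 = -960 + 14 = -946)
(2138 + 2959)/(U + 4885) = (2138 + 2959)/(-946 + 4885) = 5097/3939 = 5097*(1/3939) = 1699/1313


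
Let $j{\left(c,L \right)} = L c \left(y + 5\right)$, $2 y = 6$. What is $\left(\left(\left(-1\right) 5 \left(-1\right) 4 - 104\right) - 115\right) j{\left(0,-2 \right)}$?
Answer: $0$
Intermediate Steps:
$y = 3$ ($y = \frac{1}{2} \cdot 6 = 3$)
$j{\left(c,L \right)} = 8 L c$ ($j{\left(c,L \right)} = L c \left(3 + 5\right) = L c 8 = 8 L c$)
$\left(\left(\left(-1\right) 5 \left(-1\right) 4 - 104\right) - 115\right) j{\left(0,-2 \right)} = \left(\left(\left(-1\right) 5 \left(-1\right) 4 - 104\right) - 115\right) 8 \left(-2\right) 0 = \left(\left(\left(-5\right) \left(-1\right) 4 - 104\right) - 115\right) 0 = \left(\left(5 \cdot 4 - 104\right) - 115\right) 0 = \left(\left(20 - 104\right) - 115\right) 0 = \left(-84 - 115\right) 0 = \left(-199\right) 0 = 0$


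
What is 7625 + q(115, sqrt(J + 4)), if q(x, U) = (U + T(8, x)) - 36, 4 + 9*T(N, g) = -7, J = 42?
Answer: 68290/9 + sqrt(46) ≈ 7594.6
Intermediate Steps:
T(N, g) = -11/9 (T(N, g) = -4/9 + (1/9)*(-7) = -4/9 - 7/9 = -11/9)
q(x, U) = -335/9 + U (q(x, U) = (U - 11/9) - 36 = (-11/9 + U) - 36 = -335/9 + U)
7625 + q(115, sqrt(J + 4)) = 7625 + (-335/9 + sqrt(42 + 4)) = 7625 + (-335/9 + sqrt(46)) = 68290/9 + sqrt(46)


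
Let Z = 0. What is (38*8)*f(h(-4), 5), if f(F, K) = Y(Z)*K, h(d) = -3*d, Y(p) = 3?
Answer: 4560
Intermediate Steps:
f(F, K) = 3*K
(38*8)*f(h(-4), 5) = (38*8)*(3*5) = 304*15 = 4560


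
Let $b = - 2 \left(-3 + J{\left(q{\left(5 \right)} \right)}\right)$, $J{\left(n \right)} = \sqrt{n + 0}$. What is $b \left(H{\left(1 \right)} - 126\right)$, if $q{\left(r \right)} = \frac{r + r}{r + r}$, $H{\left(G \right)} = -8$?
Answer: $-536$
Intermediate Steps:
$q{\left(r \right)} = 1$ ($q{\left(r \right)} = \frac{2 r}{2 r} = 2 r \frac{1}{2 r} = 1$)
$J{\left(n \right)} = \sqrt{n}$
$b = 4$ ($b = - 2 \left(-3 + \sqrt{1}\right) = - 2 \left(-3 + 1\right) = \left(-2\right) \left(-2\right) = 4$)
$b \left(H{\left(1 \right)} - 126\right) = 4 \left(-8 - 126\right) = 4 \left(-134\right) = -536$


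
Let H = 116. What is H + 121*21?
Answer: 2657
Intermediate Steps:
H + 121*21 = 116 + 121*21 = 116 + 2541 = 2657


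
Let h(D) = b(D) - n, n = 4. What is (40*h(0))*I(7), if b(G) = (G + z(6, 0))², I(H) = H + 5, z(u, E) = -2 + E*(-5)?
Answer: 0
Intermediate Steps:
z(u, E) = -2 - 5*E
I(H) = 5 + H
b(G) = (-2 + G)² (b(G) = (G + (-2 - 5*0))² = (G + (-2 + 0))² = (G - 2)² = (-2 + G)²)
h(D) = -4 + (-2 + D)² (h(D) = (-2 + D)² - 1*4 = (-2 + D)² - 4 = -4 + (-2 + D)²)
(40*h(0))*I(7) = (40*(0*(-4 + 0)))*(5 + 7) = (40*(0*(-4)))*12 = (40*0)*12 = 0*12 = 0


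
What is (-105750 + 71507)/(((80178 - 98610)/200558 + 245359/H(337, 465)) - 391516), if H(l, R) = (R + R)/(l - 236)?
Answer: 3193484031210/34027543356139 ≈ 0.093850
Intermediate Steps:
H(l, R) = 2*R/(-236 + l) (H(l, R) = (2*R)/(-236 + l) = 2*R/(-236 + l))
(-105750 + 71507)/(((80178 - 98610)/200558 + 245359/H(337, 465)) - 391516) = (-105750 + 71507)/(((80178 - 98610)/200558 + 245359/((2*465/(-236 + 337)))) - 391516) = -34243/((-18432*1/200558 + 245359/((2*465/101))) - 391516) = -34243/((-9216/100279 + 245359/((2*465*(1/101)))) - 391516) = -34243/((-9216/100279 + 245359/(930/101)) - 391516) = -34243/((-9216/100279 + 245359*(101/930)) - 391516) = -34243/((-9216/100279 + 24781259/930) - 391516) = -34243/(2485031300381/93259470 - 391516) = -34243/(-34027543356139/93259470) = -34243*(-93259470/34027543356139) = 3193484031210/34027543356139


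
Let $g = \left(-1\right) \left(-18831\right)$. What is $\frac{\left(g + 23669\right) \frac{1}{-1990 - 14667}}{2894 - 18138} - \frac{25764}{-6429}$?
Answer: $\frac{545187523651}{136037269261} \approx 4.0076$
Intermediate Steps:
$g = 18831$
$\frac{\left(g + 23669\right) \frac{1}{-1990 - 14667}}{2894 - 18138} - \frac{25764}{-6429} = \frac{\left(18831 + 23669\right) \frac{1}{-1990 - 14667}}{2894 - 18138} - \frac{25764}{-6429} = \frac{42500 \frac{1}{-16657}}{2894 - 18138} - - \frac{8588}{2143} = \frac{42500 \left(- \frac{1}{16657}\right)}{-15244} + \frac{8588}{2143} = \left(- \frac{42500}{16657}\right) \left(- \frac{1}{15244}\right) + \frac{8588}{2143} = \frac{10625}{63479827} + \frac{8588}{2143} = \frac{545187523651}{136037269261}$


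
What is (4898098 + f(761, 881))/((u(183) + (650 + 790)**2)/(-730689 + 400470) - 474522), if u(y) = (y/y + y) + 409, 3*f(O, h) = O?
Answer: -95148752295/9217544383 ≈ -10.323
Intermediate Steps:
f(O, h) = O/3
u(y) = 410 + y (u(y) = (1 + y) + 409 = 410 + y)
(4898098 + f(761, 881))/((u(183) + (650 + 790)**2)/(-730689 + 400470) - 474522) = (4898098 + (1/3)*761)/(((410 + 183) + (650 + 790)**2)/(-730689 + 400470) - 474522) = (4898098 + 761/3)/((593 + 1440**2)/(-330219) - 474522) = 14695055/(3*((593 + 2073600)*(-1/330219) - 474522)) = 14695055/(3*(2074193*(-1/330219) - 474522)) = 14695055/(3*(-2074193/330219 - 474522)) = 14695055/(3*(-156698254511/330219)) = (14695055/3)*(-330219/156698254511) = -95148752295/9217544383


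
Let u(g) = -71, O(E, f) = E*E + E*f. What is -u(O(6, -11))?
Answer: 71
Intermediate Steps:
O(E, f) = E² + E*f
-u(O(6, -11)) = -1*(-71) = 71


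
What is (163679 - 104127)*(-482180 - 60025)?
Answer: -32289392160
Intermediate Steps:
(163679 - 104127)*(-482180 - 60025) = 59552*(-542205) = -32289392160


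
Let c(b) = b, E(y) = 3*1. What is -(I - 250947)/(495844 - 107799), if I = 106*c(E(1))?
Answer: 250629/388045 ≈ 0.64588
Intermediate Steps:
E(y) = 3
I = 318 (I = 106*3 = 318)
-(I - 250947)/(495844 - 107799) = -(318 - 250947)/(495844 - 107799) = -(-250629)/388045 = -1*(-250629/388045) = 250629/388045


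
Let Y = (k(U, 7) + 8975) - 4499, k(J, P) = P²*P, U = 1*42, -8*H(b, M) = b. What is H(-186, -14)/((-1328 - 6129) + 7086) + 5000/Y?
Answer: 6971833/7151396 ≈ 0.97489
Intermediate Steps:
H(b, M) = -b/8
U = 42
k(J, P) = P³
Y = 4819 (Y = (7³ + 8975) - 4499 = (343 + 8975) - 4499 = 9318 - 4499 = 4819)
H(-186, -14)/((-1328 - 6129) + 7086) + 5000/Y = (-⅛*(-186))/((-1328 - 6129) + 7086) + 5000/4819 = 93/(4*(-7457 + 7086)) + 5000*(1/4819) = (93/4)/(-371) + 5000/4819 = (93/4)*(-1/371) + 5000/4819 = -93/1484 + 5000/4819 = 6971833/7151396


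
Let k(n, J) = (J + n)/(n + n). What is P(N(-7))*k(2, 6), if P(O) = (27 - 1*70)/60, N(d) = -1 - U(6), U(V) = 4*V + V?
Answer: -43/30 ≈ -1.4333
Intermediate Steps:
U(V) = 5*V
k(n, J) = (J + n)/(2*n) (k(n, J) = (J + n)/((2*n)) = (J + n)*(1/(2*n)) = (J + n)/(2*n))
N(d) = -31 (N(d) = -1 - 5*6 = -1 - 1*30 = -1 - 30 = -31)
P(O) = -43/60 (P(O) = (27 - 70)*(1/60) = -43*1/60 = -43/60)
P(N(-7))*k(2, 6) = -43*(6 + 2)/(120*2) = -43*8/(120*2) = -43/60*2 = -43/30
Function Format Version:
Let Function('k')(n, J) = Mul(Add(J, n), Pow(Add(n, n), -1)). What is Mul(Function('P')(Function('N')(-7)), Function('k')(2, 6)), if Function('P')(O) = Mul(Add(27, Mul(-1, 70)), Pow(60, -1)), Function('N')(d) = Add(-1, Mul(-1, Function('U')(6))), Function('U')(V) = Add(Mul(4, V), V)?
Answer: Rational(-43, 30) ≈ -1.4333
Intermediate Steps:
Function('U')(V) = Mul(5, V)
Function('k')(n, J) = Mul(Rational(1, 2), Pow(n, -1), Add(J, n)) (Function('k')(n, J) = Mul(Add(J, n), Pow(Mul(2, n), -1)) = Mul(Add(J, n), Mul(Rational(1, 2), Pow(n, -1))) = Mul(Rational(1, 2), Pow(n, -1), Add(J, n)))
Function('N')(d) = -31 (Function('N')(d) = Add(-1, Mul(-1, Mul(5, 6))) = Add(-1, Mul(-1, 30)) = Add(-1, -30) = -31)
Function('P')(O) = Rational(-43, 60) (Function('P')(O) = Mul(Add(27, -70), Rational(1, 60)) = Mul(-43, Rational(1, 60)) = Rational(-43, 60))
Mul(Function('P')(Function('N')(-7)), Function('k')(2, 6)) = Mul(Rational(-43, 60), Mul(Rational(1, 2), Pow(2, -1), Add(6, 2))) = Mul(Rational(-43, 60), Mul(Rational(1, 2), Rational(1, 2), 8)) = Mul(Rational(-43, 60), 2) = Rational(-43, 30)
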